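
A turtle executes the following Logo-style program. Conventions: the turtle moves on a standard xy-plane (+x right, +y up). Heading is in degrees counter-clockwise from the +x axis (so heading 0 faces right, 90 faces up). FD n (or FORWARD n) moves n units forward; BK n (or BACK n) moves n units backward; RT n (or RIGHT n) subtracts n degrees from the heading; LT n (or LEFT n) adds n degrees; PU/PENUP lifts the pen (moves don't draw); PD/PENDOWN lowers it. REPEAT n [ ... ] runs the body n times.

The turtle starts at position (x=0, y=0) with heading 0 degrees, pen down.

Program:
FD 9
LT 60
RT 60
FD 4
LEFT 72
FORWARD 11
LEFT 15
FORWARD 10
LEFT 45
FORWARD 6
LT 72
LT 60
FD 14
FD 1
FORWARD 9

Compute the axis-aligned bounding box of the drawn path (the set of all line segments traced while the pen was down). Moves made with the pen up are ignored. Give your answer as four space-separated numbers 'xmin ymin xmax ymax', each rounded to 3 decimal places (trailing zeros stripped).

Executing turtle program step by step:
Start: pos=(0,0), heading=0, pen down
FD 9: (0,0) -> (9,0) [heading=0, draw]
LT 60: heading 0 -> 60
RT 60: heading 60 -> 0
FD 4: (9,0) -> (13,0) [heading=0, draw]
LT 72: heading 0 -> 72
FD 11: (13,0) -> (16.399,10.462) [heading=72, draw]
LT 15: heading 72 -> 87
FD 10: (16.399,10.462) -> (16.923,20.448) [heading=87, draw]
LT 45: heading 87 -> 132
FD 6: (16.923,20.448) -> (12.908,24.907) [heading=132, draw]
LT 72: heading 132 -> 204
LT 60: heading 204 -> 264
FD 14: (12.908,24.907) -> (11.444,10.983) [heading=264, draw]
FD 1: (11.444,10.983) -> (11.34,9.989) [heading=264, draw]
FD 9: (11.34,9.989) -> (10.399,1.038) [heading=264, draw]
Final: pos=(10.399,1.038), heading=264, 8 segment(s) drawn

Segment endpoints: x in {0, 9, 10.399, 11.34, 11.444, 12.908, 13, 16.399, 16.923}, y in {0, 1.038, 9.989, 10.462, 10.983, 20.448, 24.907}
xmin=0, ymin=0, xmax=16.923, ymax=24.907

Answer: 0 0 16.923 24.907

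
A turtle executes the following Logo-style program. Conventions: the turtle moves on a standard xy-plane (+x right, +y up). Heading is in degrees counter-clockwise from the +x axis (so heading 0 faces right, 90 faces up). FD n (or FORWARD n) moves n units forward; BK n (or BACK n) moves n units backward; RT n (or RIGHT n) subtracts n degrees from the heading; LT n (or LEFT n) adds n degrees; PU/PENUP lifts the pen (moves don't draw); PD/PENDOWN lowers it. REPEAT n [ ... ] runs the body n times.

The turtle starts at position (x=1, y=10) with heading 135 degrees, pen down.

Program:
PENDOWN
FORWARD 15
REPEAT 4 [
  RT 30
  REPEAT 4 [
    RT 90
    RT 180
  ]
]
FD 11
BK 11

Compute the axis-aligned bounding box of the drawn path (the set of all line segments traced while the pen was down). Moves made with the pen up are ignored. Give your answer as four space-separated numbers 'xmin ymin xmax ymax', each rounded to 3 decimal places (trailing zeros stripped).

Executing turtle program step by step:
Start: pos=(1,10), heading=135, pen down
PD: pen down
FD 15: (1,10) -> (-9.607,20.607) [heading=135, draw]
REPEAT 4 [
  -- iteration 1/4 --
  RT 30: heading 135 -> 105
  REPEAT 4 [
    -- iteration 1/4 --
    RT 90: heading 105 -> 15
    RT 180: heading 15 -> 195
    -- iteration 2/4 --
    RT 90: heading 195 -> 105
    RT 180: heading 105 -> 285
    -- iteration 3/4 --
    RT 90: heading 285 -> 195
    RT 180: heading 195 -> 15
    -- iteration 4/4 --
    RT 90: heading 15 -> 285
    RT 180: heading 285 -> 105
  ]
  -- iteration 2/4 --
  RT 30: heading 105 -> 75
  REPEAT 4 [
    -- iteration 1/4 --
    RT 90: heading 75 -> 345
    RT 180: heading 345 -> 165
    -- iteration 2/4 --
    RT 90: heading 165 -> 75
    RT 180: heading 75 -> 255
    -- iteration 3/4 --
    RT 90: heading 255 -> 165
    RT 180: heading 165 -> 345
    -- iteration 4/4 --
    RT 90: heading 345 -> 255
    RT 180: heading 255 -> 75
  ]
  -- iteration 3/4 --
  RT 30: heading 75 -> 45
  REPEAT 4 [
    -- iteration 1/4 --
    RT 90: heading 45 -> 315
    RT 180: heading 315 -> 135
    -- iteration 2/4 --
    RT 90: heading 135 -> 45
    RT 180: heading 45 -> 225
    -- iteration 3/4 --
    RT 90: heading 225 -> 135
    RT 180: heading 135 -> 315
    -- iteration 4/4 --
    RT 90: heading 315 -> 225
    RT 180: heading 225 -> 45
  ]
  -- iteration 4/4 --
  RT 30: heading 45 -> 15
  REPEAT 4 [
    -- iteration 1/4 --
    RT 90: heading 15 -> 285
    RT 180: heading 285 -> 105
    -- iteration 2/4 --
    RT 90: heading 105 -> 15
    RT 180: heading 15 -> 195
    -- iteration 3/4 --
    RT 90: heading 195 -> 105
    RT 180: heading 105 -> 285
    -- iteration 4/4 --
    RT 90: heading 285 -> 195
    RT 180: heading 195 -> 15
  ]
]
FD 11: (-9.607,20.607) -> (1.019,23.454) [heading=15, draw]
BK 11: (1.019,23.454) -> (-9.607,20.607) [heading=15, draw]
Final: pos=(-9.607,20.607), heading=15, 3 segment(s) drawn

Segment endpoints: x in {-9.607, 1, 1.019}, y in {10, 20.607, 23.454}
xmin=-9.607, ymin=10, xmax=1.019, ymax=23.454

Answer: -9.607 10 1.019 23.454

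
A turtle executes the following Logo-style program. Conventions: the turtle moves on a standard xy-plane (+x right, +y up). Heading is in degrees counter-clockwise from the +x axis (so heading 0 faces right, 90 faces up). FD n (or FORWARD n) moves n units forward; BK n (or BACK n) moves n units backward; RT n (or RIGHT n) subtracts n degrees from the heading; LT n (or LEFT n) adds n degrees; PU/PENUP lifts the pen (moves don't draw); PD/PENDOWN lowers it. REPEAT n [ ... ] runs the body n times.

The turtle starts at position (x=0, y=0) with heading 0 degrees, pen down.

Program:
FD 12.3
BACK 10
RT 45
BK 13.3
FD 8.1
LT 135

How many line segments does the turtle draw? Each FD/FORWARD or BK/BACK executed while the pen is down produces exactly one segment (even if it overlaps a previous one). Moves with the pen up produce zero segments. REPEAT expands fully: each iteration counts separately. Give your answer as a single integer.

Answer: 4

Derivation:
Executing turtle program step by step:
Start: pos=(0,0), heading=0, pen down
FD 12.3: (0,0) -> (12.3,0) [heading=0, draw]
BK 10: (12.3,0) -> (2.3,0) [heading=0, draw]
RT 45: heading 0 -> 315
BK 13.3: (2.3,0) -> (-7.105,9.405) [heading=315, draw]
FD 8.1: (-7.105,9.405) -> (-1.377,3.677) [heading=315, draw]
LT 135: heading 315 -> 90
Final: pos=(-1.377,3.677), heading=90, 4 segment(s) drawn
Segments drawn: 4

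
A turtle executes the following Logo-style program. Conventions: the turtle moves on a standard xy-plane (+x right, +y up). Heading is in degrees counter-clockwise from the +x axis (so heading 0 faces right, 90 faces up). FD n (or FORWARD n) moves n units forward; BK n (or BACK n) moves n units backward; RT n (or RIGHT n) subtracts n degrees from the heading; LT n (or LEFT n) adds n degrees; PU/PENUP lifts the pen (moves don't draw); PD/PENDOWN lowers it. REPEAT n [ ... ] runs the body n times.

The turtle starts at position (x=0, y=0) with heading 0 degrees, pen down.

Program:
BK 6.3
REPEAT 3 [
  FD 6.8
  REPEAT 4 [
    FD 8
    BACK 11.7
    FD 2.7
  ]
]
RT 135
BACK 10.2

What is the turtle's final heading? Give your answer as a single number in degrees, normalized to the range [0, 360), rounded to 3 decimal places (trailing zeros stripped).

Executing turtle program step by step:
Start: pos=(0,0), heading=0, pen down
BK 6.3: (0,0) -> (-6.3,0) [heading=0, draw]
REPEAT 3 [
  -- iteration 1/3 --
  FD 6.8: (-6.3,0) -> (0.5,0) [heading=0, draw]
  REPEAT 4 [
    -- iteration 1/4 --
    FD 8: (0.5,0) -> (8.5,0) [heading=0, draw]
    BK 11.7: (8.5,0) -> (-3.2,0) [heading=0, draw]
    FD 2.7: (-3.2,0) -> (-0.5,0) [heading=0, draw]
    -- iteration 2/4 --
    FD 8: (-0.5,0) -> (7.5,0) [heading=0, draw]
    BK 11.7: (7.5,0) -> (-4.2,0) [heading=0, draw]
    FD 2.7: (-4.2,0) -> (-1.5,0) [heading=0, draw]
    -- iteration 3/4 --
    FD 8: (-1.5,0) -> (6.5,0) [heading=0, draw]
    BK 11.7: (6.5,0) -> (-5.2,0) [heading=0, draw]
    FD 2.7: (-5.2,0) -> (-2.5,0) [heading=0, draw]
    -- iteration 4/4 --
    FD 8: (-2.5,0) -> (5.5,0) [heading=0, draw]
    BK 11.7: (5.5,0) -> (-6.2,0) [heading=0, draw]
    FD 2.7: (-6.2,0) -> (-3.5,0) [heading=0, draw]
  ]
  -- iteration 2/3 --
  FD 6.8: (-3.5,0) -> (3.3,0) [heading=0, draw]
  REPEAT 4 [
    -- iteration 1/4 --
    FD 8: (3.3,0) -> (11.3,0) [heading=0, draw]
    BK 11.7: (11.3,0) -> (-0.4,0) [heading=0, draw]
    FD 2.7: (-0.4,0) -> (2.3,0) [heading=0, draw]
    -- iteration 2/4 --
    FD 8: (2.3,0) -> (10.3,0) [heading=0, draw]
    BK 11.7: (10.3,0) -> (-1.4,0) [heading=0, draw]
    FD 2.7: (-1.4,0) -> (1.3,0) [heading=0, draw]
    -- iteration 3/4 --
    FD 8: (1.3,0) -> (9.3,0) [heading=0, draw]
    BK 11.7: (9.3,0) -> (-2.4,0) [heading=0, draw]
    FD 2.7: (-2.4,0) -> (0.3,0) [heading=0, draw]
    -- iteration 4/4 --
    FD 8: (0.3,0) -> (8.3,0) [heading=0, draw]
    BK 11.7: (8.3,0) -> (-3.4,0) [heading=0, draw]
    FD 2.7: (-3.4,0) -> (-0.7,0) [heading=0, draw]
  ]
  -- iteration 3/3 --
  FD 6.8: (-0.7,0) -> (6.1,0) [heading=0, draw]
  REPEAT 4 [
    -- iteration 1/4 --
    FD 8: (6.1,0) -> (14.1,0) [heading=0, draw]
    BK 11.7: (14.1,0) -> (2.4,0) [heading=0, draw]
    FD 2.7: (2.4,0) -> (5.1,0) [heading=0, draw]
    -- iteration 2/4 --
    FD 8: (5.1,0) -> (13.1,0) [heading=0, draw]
    BK 11.7: (13.1,0) -> (1.4,0) [heading=0, draw]
    FD 2.7: (1.4,0) -> (4.1,0) [heading=0, draw]
    -- iteration 3/4 --
    FD 8: (4.1,0) -> (12.1,0) [heading=0, draw]
    BK 11.7: (12.1,0) -> (0.4,0) [heading=0, draw]
    FD 2.7: (0.4,0) -> (3.1,0) [heading=0, draw]
    -- iteration 4/4 --
    FD 8: (3.1,0) -> (11.1,0) [heading=0, draw]
    BK 11.7: (11.1,0) -> (-0.6,0) [heading=0, draw]
    FD 2.7: (-0.6,0) -> (2.1,0) [heading=0, draw]
  ]
]
RT 135: heading 0 -> 225
BK 10.2: (2.1,0) -> (9.312,7.212) [heading=225, draw]
Final: pos=(9.312,7.212), heading=225, 41 segment(s) drawn

Answer: 225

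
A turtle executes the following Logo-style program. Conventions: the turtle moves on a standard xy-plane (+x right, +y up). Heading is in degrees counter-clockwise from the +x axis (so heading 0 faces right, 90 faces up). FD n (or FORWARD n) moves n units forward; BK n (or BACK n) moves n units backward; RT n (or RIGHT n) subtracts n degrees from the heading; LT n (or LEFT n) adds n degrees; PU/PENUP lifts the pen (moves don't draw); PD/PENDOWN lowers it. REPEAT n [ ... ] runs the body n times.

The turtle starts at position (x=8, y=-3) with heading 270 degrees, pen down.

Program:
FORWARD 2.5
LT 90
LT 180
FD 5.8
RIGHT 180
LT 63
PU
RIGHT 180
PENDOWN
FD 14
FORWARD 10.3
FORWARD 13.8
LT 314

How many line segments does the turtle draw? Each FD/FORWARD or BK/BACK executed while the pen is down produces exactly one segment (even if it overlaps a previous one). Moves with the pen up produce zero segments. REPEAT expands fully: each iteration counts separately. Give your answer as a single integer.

Executing turtle program step by step:
Start: pos=(8,-3), heading=270, pen down
FD 2.5: (8,-3) -> (8,-5.5) [heading=270, draw]
LT 90: heading 270 -> 0
LT 180: heading 0 -> 180
FD 5.8: (8,-5.5) -> (2.2,-5.5) [heading=180, draw]
RT 180: heading 180 -> 0
LT 63: heading 0 -> 63
PU: pen up
RT 180: heading 63 -> 243
PD: pen down
FD 14: (2.2,-5.5) -> (-4.156,-17.974) [heading=243, draw]
FD 10.3: (-4.156,-17.974) -> (-8.832,-27.151) [heading=243, draw]
FD 13.8: (-8.832,-27.151) -> (-15.097,-39.447) [heading=243, draw]
LT 314: heading 243 -> 197
Final: pos=(-15.097,-39.447), heading=197, 5 segment(s) drawn
Segments drawn: 5

Answer: 5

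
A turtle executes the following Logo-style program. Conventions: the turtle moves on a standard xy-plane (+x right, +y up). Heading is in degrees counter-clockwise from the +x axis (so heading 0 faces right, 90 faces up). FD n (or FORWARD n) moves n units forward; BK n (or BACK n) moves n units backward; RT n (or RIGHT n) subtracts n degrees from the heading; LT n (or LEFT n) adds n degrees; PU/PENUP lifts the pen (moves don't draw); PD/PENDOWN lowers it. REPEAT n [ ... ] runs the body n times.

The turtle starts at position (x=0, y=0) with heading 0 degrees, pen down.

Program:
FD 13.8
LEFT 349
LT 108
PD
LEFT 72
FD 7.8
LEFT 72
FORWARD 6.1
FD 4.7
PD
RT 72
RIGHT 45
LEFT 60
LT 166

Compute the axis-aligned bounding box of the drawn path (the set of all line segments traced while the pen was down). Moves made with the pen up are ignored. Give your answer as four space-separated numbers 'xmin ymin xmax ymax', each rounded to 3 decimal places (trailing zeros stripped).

Answer: 0 -7.958 13.8 1.488

Derivation:
Executing turtle program step by step:
Start: pos=(0,0), heading=0, pen down
FD 13.8: (0,0) -> (13.8,0) [heading=0, draw]
LT 349: heading 0 -> 349
LT 108: heading 349 -> 97
PD: pen down
LT 72: heading 97 -> 169
FD 7.8: (13.8,0) -> (6.143,1.488) [heading=169, draw]
LT 72: heading 169 -> 241
FD 6.1: (6.143,1.488) -> (3.186,-3.847) [heading=241, draw]
FD 4.7: (3.186,-3.847) -> (0.907,-7.958) [heading=241, draw]
PD: pen down
RT 72: heading 241 -> 169
RT 45: heading 169 -> 124
LT 60: heading 124 -> 184
LT 166: heading 184 -> 350
Final: pos=(0.907,-7.958), heading=350, 4 segment(s) drawn

Segment endpoints: x in {0, 0.907, 3.186, 6.143, 13.8}, y in {-7.958, -3.847, 0, 1.488}
xmin=0, ymin=-7.958, xmax=13.8, ymax=1.488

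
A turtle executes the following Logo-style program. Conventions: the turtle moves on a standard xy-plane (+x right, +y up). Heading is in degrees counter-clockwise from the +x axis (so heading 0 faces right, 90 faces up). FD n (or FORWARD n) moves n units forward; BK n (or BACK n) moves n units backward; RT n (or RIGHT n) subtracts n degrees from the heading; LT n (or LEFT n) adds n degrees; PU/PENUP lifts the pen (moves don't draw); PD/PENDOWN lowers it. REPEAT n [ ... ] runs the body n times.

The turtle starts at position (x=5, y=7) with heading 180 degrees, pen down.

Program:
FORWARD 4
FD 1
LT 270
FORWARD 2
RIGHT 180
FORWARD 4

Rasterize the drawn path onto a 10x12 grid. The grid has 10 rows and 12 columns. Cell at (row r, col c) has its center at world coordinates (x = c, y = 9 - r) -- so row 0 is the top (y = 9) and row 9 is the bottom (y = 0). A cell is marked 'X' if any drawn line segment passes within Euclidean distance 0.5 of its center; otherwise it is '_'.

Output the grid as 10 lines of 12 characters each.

Answer: X___________
X___________
XXXXXX______
X___________
X___________
____________
____________
____________
____________
____________

Derivation:
Segment 0: (5,7) -> (1,7)
Segment 1: (1,7) -> (0,7)
Segment 2: (0,7) -> (0,9)
Segment 3: (0,9) -> (-0,5)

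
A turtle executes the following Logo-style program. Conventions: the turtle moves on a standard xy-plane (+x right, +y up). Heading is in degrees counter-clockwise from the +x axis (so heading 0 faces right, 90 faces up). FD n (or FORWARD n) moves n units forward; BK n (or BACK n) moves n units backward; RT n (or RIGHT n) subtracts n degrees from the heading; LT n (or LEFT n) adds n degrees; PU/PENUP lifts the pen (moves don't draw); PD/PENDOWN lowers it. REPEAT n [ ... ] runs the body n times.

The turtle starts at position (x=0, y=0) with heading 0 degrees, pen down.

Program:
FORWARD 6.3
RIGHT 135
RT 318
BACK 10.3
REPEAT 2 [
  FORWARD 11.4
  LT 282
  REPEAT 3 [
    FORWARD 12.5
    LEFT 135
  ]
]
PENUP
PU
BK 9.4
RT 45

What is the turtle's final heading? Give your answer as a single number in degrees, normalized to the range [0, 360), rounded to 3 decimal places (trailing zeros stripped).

Executing turtle program step by step:
Start: pos=(0,0), heading=0, pen down
FD 6.3: (0,0) -> (6.3,0) [heading=0, draw]
RT 135: heading 0 -> 225
RT 318: heading 225 -> 267
BK 10.3: (6.3,0) -> (6.839,10.286) [heading=267, draw]
REPEAT 2 [
  -- iteration 1/2 --
  FD 11.4: (6.839,10.286) -> (6.242,-1.098) [heading=267, draw]
  LT 282: heading 267 -> 189
  REPEAT 3 [
    -- iteration 1/3 --
    FD 12.5: (6.242,-1.098) -> (-6.104,-3.054) [heading=189, draw]
    LT 135: heading 189 -> 324
    -- iteration 2/3 --
    FD 12.5: (-6.104,-3.054) -> (4.009,-10.401) [heading=324, draw]
    LT 135: heading 324 -> 99
    -- iteration 3/3 --
    FD 12.5: (4.009,-10.401) -> (2.054,1.945) [heading=99, draw]
    LT 135: heading 99 -> 234
  ]
  -- iteration 2/2 --
  FD 11.4: (2.054,1.945) -> (-4.647,-7.278) [heading=234, draw]
  LT 282: heading 234 -> 156
  REPEAT 3 [
    -- iteration 1/3 --
    FD 12.5: (-4.647,-7.278) -> (-16.066,-2.194) [heading=156, draw]
    LT 135: heading 156 -> 291
    -- iteration 2/3 --
    FD 12.5: (-16.066,-2.194) -> (-11.587,-13.863) [heading=291, draw]
    LT 135: heading 291 -> 66
    -- iteration 3/3 --
    FD 12.5: (-11.587,-13.863) -> (-6.503,-2.444) [heading=66, draw]
    LT 135: heading 66 -> 201
  ]
]
PU: pen up
PU: pen up
BK 9.4: (-6.503,-2.444) -> (2.273,0.925) [heading=201, move]
RT 45: heading 201 -> 156
Final: pos=(2.273,0.925), heading=156, 10 segment(s) drawn

Answer: 156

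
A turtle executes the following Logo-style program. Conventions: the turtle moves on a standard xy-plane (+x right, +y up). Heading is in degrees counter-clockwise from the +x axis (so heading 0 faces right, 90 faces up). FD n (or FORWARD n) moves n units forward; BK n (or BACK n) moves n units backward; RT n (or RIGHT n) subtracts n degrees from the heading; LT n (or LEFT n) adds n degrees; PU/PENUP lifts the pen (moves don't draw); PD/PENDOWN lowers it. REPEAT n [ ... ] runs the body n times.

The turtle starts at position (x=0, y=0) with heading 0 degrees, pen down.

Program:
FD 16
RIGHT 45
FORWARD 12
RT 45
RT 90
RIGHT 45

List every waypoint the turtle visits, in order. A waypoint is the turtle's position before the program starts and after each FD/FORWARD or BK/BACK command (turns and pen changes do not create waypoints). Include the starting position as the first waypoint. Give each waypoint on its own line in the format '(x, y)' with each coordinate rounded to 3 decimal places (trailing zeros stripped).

Answer: (0, 0)
(16, 0)
(24.485, -8.485)

Derivation:
Executing turtle program step by step:
Start: pos=(0,0), heading=0, pen down
FD 16: (0,0) -> (16,0) [heading=0, draw]
RT 45: heading 0 -> 315
FD 12: (16,0) -> (24.485,-8.485) [heading=315, draw]
RT 45: heading 315 -> 270
RT 90: heading 270 -> 180
RT 45: heading 180 -> 135
Final: pos=(24.485,-8.485), heading=135, 2 segment(s) drawn
Waypoints (3 total):
(0, 0)
(16, 0)
(24.485, -8.485)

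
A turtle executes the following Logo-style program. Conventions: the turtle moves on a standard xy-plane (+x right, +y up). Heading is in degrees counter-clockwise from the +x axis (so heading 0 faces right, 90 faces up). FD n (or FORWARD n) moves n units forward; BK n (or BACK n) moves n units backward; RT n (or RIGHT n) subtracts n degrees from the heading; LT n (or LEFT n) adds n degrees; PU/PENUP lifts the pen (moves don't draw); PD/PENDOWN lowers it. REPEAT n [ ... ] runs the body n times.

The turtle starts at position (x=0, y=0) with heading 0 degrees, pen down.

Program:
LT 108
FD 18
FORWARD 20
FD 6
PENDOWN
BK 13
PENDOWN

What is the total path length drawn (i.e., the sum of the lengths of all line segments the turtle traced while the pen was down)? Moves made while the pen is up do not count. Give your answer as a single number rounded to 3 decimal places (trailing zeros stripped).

Answer: 57

Derivation:
Executing turtle program step by step:
Start: pos=(0,0), heading=0, pen down
LT 108: heading 0 -> 108
FD 18: (0,0) -> (-5.562,17.119) [heading=108, draw]
FD 20: (-5.562,17.119) -> (-11.743,36.14) [heading=108, draw]
FD 6: (-11.743,36.14) -> (-13.597,41.846) [heading=108, draw]
PD: pen down
BK 13: (-13.597,41.846) -> (-9.58,29.483) [heading=108, draw]
PD: pen down
Final: pos=(-9.58,29.483), heading=108, 4 segment(s) drawn

Segment lengths:
  seg 1: (0,0) -> (-5.562,17.119), length = 18
  seg 2: (-5.562,17.119) -> (-11.743,36.14), length = 20
  seg 3: (-11.743,36.14) -> (-13.597,41.846), length = 6
  seg 4: (-13.597,41.846) -> (-9.58,29.483), length = 13
Total = 57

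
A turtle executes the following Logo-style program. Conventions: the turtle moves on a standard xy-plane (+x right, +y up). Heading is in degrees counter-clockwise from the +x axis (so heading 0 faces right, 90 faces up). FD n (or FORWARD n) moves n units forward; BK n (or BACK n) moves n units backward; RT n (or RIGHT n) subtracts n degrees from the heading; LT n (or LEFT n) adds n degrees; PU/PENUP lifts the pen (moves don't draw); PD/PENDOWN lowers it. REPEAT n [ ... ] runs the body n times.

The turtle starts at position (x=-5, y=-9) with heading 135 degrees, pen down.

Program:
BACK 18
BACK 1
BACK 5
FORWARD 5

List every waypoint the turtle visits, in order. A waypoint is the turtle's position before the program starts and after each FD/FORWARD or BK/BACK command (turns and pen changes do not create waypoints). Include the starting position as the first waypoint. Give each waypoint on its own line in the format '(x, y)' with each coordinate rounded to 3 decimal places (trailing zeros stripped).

Executing turtle program step by step:
Start: pos=(-5,-9), heading=135, pen down
BK 18: (-5,-9) -> (7.728,-21.728) [heading=135, draw]
BK 1: (7.728,-21.728) -> (8.435,-22.435) [heading=135, draw]
BK 5: (8.435,-22.435) -> (11.971,-25.971) [heading=135, draw]
FD 5: (11.971,-25.971) -> (8.435,-22.435) [heading=135, draw]
Final: pos=(8.435,-22.435), heading=135, 4 segment(s) drawn
Waypoints (5 total):
(-5, -9)
(7.728, -21.728)
(8.435, -22.435)
(11.971, -25.971)
(8.435, -22.435)

Answer: (-5, -9)
(7.728, -21.728)
(8.435, -22.435)
(11.971, -25.971)
(8.435, -22.435)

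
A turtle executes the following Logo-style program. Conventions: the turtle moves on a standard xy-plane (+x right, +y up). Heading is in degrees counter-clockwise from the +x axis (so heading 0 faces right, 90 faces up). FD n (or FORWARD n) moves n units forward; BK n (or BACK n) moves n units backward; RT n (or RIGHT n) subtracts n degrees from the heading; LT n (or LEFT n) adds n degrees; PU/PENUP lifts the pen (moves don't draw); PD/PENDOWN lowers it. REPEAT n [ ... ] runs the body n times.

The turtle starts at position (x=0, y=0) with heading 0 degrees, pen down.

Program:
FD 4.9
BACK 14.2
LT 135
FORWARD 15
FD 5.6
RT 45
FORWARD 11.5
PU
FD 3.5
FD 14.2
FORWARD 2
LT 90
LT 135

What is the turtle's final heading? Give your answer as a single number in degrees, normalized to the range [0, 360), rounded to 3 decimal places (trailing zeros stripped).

Executing turtle program step by step:
Start: pos=(0,0), heading=0, pen down
FD 4.9: (0,0) -> (4.9,0) [heading=0, draw]
BK 14.2: (4.9,0) -> (-9.3,0) [heading=0, draw]
LT 135: heading 0 -> 135
FD 15: (-9.3,0) -> (-19.907,10.607) [heading=135, draw]
FD 5.6: (-19.907,10.607) -> (-23.866,14.566) [heading=135, draw]
RT 45: heading 135 -> 90
FD 11.5: (-23.866,14.566) -> (-23.866,26.066) [heading=90, draw]
PU: pen up
FD 3.5: (-23.866,26.066) -> (-23.866,29.566) [heading=90, move]
FD 14.2: (-23.866,29.566) -> (-23.866,43.766) [heading=90, move]
FD 2: (-23.866,43.766) -> (-23.866,45.766) [heading=90, move]
LT 90: heading 90 -> 180
LT 135: heading 180 -> 315
Final: pos=(-23.866,45.766), heading=315, 5 segment(s) drawn

Answer: 315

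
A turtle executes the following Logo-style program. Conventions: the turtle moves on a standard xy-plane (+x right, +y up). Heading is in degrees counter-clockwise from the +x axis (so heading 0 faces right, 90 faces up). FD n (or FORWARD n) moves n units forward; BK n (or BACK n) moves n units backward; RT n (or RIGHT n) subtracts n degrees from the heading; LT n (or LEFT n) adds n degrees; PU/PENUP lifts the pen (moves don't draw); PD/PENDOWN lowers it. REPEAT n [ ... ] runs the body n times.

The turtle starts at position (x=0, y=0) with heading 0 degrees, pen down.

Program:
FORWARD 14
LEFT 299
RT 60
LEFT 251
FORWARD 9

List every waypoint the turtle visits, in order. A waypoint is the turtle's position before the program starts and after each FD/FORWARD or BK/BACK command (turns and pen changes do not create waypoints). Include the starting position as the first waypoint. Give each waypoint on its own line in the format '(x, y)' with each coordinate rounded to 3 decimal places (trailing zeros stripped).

Answer: (0, 0)
(14, 0)
(8.215, 6.894)

Derivation:
Executing turtle program step by step:
Start: pos=(0,0), heading=0, pen down
FD 14: (0,0) -> (14,0) [heading=0, draw]
LT 299: heading 0 -> 299
RT 60: heading 299 -> 239
LT 251: heading 239 -> 130
FD 9: (14,0) -> (8.215,6.894) [heading=130, draw]
Final: pos=(8.215,6.894), heading=130, 2 segment(s) drawn
Waypoints (3 total):
(0, 0)
(14, 0)
(8.215, 6.894)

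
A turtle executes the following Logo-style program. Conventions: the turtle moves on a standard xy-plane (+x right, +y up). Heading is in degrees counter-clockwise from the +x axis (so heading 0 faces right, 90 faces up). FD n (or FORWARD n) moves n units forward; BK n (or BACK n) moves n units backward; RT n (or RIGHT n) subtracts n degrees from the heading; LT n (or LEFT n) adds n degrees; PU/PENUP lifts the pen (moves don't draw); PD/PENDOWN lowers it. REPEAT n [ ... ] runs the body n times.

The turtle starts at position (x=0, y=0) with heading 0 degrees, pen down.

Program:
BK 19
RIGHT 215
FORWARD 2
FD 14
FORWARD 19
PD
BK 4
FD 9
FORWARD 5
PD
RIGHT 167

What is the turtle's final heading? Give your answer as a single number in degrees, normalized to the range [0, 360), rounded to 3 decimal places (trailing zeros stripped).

Executing turtle program step by step:
Start: pos=(0,0), heading=0, pen down
BK 19: (0,0) -> (-19,0) [heading=0, draw]
RT 215: heading 0 -> 145
FD 2: (-19,0) -> (-20.638,1.147) [heading=145, draw]
FD 14: (-20.638,1.147) -> (-32.106,9.177) [heading=145, draw]
FD 19: (-32.106,9.177) -> (-47.67,20.075) [heading=145, draw]
PD: pen down
BK 4: (-47.67,20.075) -> (-44.394,17.781) [heading=145, draw]
FD 9: (-44.394,17.781) -> (-51.766,22.943) [heading=145, draw]
FD 5: (-51.766,22.943) -> (-55.862,25.811) [heading=145, draw]
PD: pen down
RT 167: heading 145 -> 338
Final: pos=(-55.862,25.811), heading=338, 7 segment(s) drawn

Answer: 338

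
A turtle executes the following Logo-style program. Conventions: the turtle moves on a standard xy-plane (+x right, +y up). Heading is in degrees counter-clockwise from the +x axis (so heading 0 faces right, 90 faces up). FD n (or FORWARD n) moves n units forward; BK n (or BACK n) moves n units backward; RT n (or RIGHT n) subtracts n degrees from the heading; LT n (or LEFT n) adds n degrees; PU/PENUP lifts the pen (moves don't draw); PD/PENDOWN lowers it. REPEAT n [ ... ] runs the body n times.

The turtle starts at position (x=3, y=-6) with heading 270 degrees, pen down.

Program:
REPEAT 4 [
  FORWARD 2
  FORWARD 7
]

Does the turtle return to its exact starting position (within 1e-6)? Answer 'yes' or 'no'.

Executing turtle program step by step:
Start: pos=(3,-6), heading=270, pen down
REPEAT 4 [
  -- iteration 1/4 --
  FD 2: (3,-6) -> (3,-8) [heading=270, draw]
  FD 7: (3,-8) -> (3,-15) [heading=270, draw]
  -- iteration 2/4 --
  FD 2: (3,-15) -> (3,-17) [heading=270, draw]
  FD 7: (3,-17) -> (3,-24) [heading=270, draw]
  -- iteration 3/4 --
  FD 2: (3,-24) -> (3,-26) [heading=270, draw]
  FD 7: (3,-26) -> (3,-33) [heading=270, draw]
  -- iteration 4/4 --
  FD 2: (3,-33) -> (3,-35) [heading=270, draw]
  FD 7: (3,-35) -> (3,-42) [heading=270, draw]
]
Final: pos=(3,-42), heading=270, 8 segment(s) drawn

Start position: (3, -6)
Final position: (3, -42)
Distance = 36; >= 1e-6 -> NOT closed

Answer: no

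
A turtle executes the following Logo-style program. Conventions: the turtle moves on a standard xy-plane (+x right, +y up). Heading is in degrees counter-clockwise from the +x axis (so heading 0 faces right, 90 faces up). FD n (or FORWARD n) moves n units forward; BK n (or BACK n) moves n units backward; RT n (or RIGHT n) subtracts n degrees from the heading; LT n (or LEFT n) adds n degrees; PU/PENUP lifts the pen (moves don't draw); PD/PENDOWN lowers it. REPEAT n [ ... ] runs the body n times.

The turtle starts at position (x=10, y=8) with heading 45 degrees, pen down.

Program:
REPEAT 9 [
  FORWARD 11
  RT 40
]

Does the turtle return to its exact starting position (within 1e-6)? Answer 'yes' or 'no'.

Answer: yes

Derivation:
Executing turtle program step by step:
Start: pos=(10,8), heading=45, pen down
REPEAT 9 [
  -- iteration 1/9 --
  FD 11: (10,8) -> (17.778,15.778) [heading=45, draw]
  RT 40: heading 45 -> 5
  -- iteration 2/9 --
  FD 11: (17.778,15.778) -> (28.736,16.737) [heading=5, draw]
  RT 40: heading 5 -> 325
  -- iteration 3/9 --
  FD 11: (28.736,16.737) -> (37.747,10.428) [heading=325, draw]
  RT 40: heading 325 -> 285
  -- iteration 4/9 --
  FD 11: (37.747,10.428) -> (40.594,-0.198) [heading=285, draw]
  RT 40: heading 285 -> 245
  -- iteration 5/9 --
  FD 11: (40.594,-0.198) -> (35.945,-10.167) [heading=245, draw]
  RT 40: heading 245 -> 205
  -- iteration 6/9 --
  FD 11: (35.945,-10.167) -> (25.976,-14.816) [heading=205, draw]
  RT 40: heading 205 -> 165
  -- iteration 7/9 --
  FD 11: (25.976,-14.816) -> (15.351,-11.969) [heading=165, draw]
  RT 40: heading 165 -> 125
  -- iteration 8/9 --
  FD 11: (15.351,-11.969) -> (9.041,-2.958) [heading=125, draw]
  RT 40: heading 125 -> 85
  -- iteration 9/9 --
  FD 11: (9.041,-2.958) -> (10,8) [heading=85, draw]
  RT 40: heading 85 -> 45
]
Final: pos=(10,8), heading=45, 9 segment(s) drawn

Start position: (10, 8)
Final position: (10, 8)
Distance = 0; < 1e-6 -> CLOSED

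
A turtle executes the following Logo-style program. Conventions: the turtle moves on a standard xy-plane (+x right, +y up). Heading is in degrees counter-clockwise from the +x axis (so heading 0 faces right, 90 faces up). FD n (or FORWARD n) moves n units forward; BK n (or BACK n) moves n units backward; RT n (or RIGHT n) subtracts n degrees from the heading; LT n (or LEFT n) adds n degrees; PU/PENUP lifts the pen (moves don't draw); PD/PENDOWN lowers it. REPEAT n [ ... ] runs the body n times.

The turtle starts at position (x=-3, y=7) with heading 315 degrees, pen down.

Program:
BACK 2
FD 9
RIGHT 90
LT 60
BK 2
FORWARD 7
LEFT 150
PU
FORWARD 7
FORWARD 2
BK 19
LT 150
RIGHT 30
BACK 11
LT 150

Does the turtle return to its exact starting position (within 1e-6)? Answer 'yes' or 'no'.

Executing turtle program step by step:
Start: pos=(-3,7), heading=315, pen down
BK 2: (-3,7) -> (-4.414,8.414) [heading=315, draw]
FD 9: (-4.414,8.414) -> (1.95,2.05) [heading=315, draw]
RT 90: heading 315 -> 225
LT 60: heading 225 -> 285
BK 2: (1.95,2.05) -> (1.432,3.982) [heading=285, draw]
FD 7: (1.432,3.982) -> (3.244,-2.779) [heading=285, draw]
LT 150: heading 285 -> 75
PU: pen up
FD 7: (3.244,-2.779) -> (5.056,3.982) [heading=75, move]
FD 2: (5.056,3.982) -> (5.573,5.914) [heading=75, move]
BK 19: (5.573,5.914) -> (0.656,-12.439) [heading=75, move]
LT 150: heading 75 -> 225
RT 30: heading 225 -> 195
BK 11: (0.656,-12.439) -> (11.281,-9.592) [heading=195, move]
LT 150: heading 195 -> 345
Final: pos=(11.281,-9.592), heading=345, 4 segment(s) drawn

Start position: (-3, 7)
Final position: (11.281, -9.592)
Distance = 21.891; >= 1e-6 -> NOT closed

Answer: no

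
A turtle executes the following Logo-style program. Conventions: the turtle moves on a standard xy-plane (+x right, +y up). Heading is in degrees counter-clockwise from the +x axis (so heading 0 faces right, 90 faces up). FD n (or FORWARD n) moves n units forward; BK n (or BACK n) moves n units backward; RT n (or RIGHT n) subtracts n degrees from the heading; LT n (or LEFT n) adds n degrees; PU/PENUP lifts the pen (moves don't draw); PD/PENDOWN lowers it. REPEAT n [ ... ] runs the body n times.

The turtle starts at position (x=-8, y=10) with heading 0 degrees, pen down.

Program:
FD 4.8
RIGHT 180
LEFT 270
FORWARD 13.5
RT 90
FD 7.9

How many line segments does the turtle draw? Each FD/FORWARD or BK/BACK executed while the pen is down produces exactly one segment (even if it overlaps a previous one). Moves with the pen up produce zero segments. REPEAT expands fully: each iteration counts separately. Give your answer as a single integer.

Executing turtle program step by step:
Start: pos=(-8,10), heading=0, pen down
FD 4.8: (-8,10) -> (-3.2,10) [heading=0, draw]
RT 180: heading 0 -> 180
LT 270: heading 180 -> 90
FD 13.5: (-3.2,10) -> (-3.2,23.5) [heading=90, draw]
RT 90: heading 90 -> 0
FD 7.9: (-3.2,23.5) -> (4.7,23.5) [heading=0, draw]
Final: pos=(4.7,23.5), heading=0, 3 segment(s) drawn
Segments drawn: 3

Answer: 3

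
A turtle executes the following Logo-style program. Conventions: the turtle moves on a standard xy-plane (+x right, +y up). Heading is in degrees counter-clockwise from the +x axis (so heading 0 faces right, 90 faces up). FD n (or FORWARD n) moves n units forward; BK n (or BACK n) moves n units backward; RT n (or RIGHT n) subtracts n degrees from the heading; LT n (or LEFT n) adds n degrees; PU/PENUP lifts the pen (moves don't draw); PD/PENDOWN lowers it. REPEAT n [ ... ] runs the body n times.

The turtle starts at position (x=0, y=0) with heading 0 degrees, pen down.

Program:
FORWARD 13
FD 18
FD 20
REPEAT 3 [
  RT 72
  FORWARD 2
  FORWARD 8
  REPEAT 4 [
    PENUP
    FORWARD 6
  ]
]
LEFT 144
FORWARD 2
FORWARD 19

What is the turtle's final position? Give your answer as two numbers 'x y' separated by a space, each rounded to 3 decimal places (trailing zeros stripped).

Answer: 12.983 -52.308

Derivation:
Executing turtle program step by step:
Start: pos=(0,0), heading=0, pen down
FD 13: (0,0) -> (13,0) [heading=0, draw]
FD 18: (13,0) -> (31,0) [heading=0, draw]
FD 20: (31,0) -> (51,0) [heading=0, draw]
REPEAT 3 [
  -- iteration 1/3 --
  RT 72: heading 0 -> 288
  FD 2: (51,0) -> (51.618,-1.902) [heading=288, draw]
  FD 8: (51.618,-1.902) -> (54.09,-9.511) [heading=288, draw]
  REPEAT 4 [
    -- iteration 1/4 --
    PU: pen up
    FD 6: (54.09,-9.511) -> (55.944,-15.217) [heading=288, move]
    -- iteration 2/4 --
    PU: pen up
    FD 6: (55.944,-15.217) -> (57.798,-20.923) [heading=288, move]
    -- iteration 3/4 --
    PU: pen up
    FD 6: (57.798,-20.923) -> (59.652,-26.63) [heading=288, move]
    -- iteration 4/4 --
    PU: pen up
    FD 6: (59.652,-26.63) -> (61.507,-32.336) [heading=288, move]
  ]
  -- iteration 2/3 --
  RT 72: heading 288 -> 216
  FD 2: (61.507,-32.336) -> (59.889,-33.511) [heading=216, move]
  FD 8: (59.889,-33.511) -> (53.416,-38.214) [heading=216, move]
  REPEAT 4 [
    -- iteration 1/4 --
    PU: pen up
    FD 6: (53.416,-38.214) -> (48.562,-41.74) [heading=216, move]
    -- iteration 2/4 --
    PU: pen up
    FD 6: (48.562,-41.74) -> (43.708,-45.267) [heading=216, move]
    -- iteration 3/4 --
    PU: pen up
    FD 6: (43.708,-45.267) -> (38.854,-48.794) [heading=216, move]
    -- iteration 4/4 --
    PU: pen up
    FD 6: (38.854,-48.794) -> (34,-52.321) [heading=216, move]
  ]
  -- iteration 3/3 --
  RT 72: heading 216 -> 144
  FD 2: (34,-52.321) -> (32.382,-51.145) [heading=144, move]
  FD 8: (32.382,-51.145) -> (25.91,-46.443) [heading=144, move]
  REPEAT 4 [
    -- iteration 1/4 --
    PU: pen up
    FD 6: (25.91,-46.443) -> (21.056,-42.916) [heading=144, move]
    -- iteration 2/4 --
    PU: pen up
    FD 6: (21.056,-42.916) -> (16.202,-39.389) [heading=144, move]
    -- iteration 3/4 --
    PU: pen up
    FD 6: (16.202,-39.389) -> (11.348,-35.863) [heading=144, move]
    -- iteration 4/4 --
    PU: pen up
    FD 6: (11.348,-35.863) -> (6.493,-32.336) [heading=144, move]
  ]
]
LT 144: heading 144 -> 288
FD 2: (6.493,-32.336) -> (7.111,-34.238) [heading=288, move]
FD 19: (7.111,-34.238) -> (12.983,-52.308) [heading=288, move]
Final: pos=(12.983,-52.308), heading=288, 5 segment(s) drawn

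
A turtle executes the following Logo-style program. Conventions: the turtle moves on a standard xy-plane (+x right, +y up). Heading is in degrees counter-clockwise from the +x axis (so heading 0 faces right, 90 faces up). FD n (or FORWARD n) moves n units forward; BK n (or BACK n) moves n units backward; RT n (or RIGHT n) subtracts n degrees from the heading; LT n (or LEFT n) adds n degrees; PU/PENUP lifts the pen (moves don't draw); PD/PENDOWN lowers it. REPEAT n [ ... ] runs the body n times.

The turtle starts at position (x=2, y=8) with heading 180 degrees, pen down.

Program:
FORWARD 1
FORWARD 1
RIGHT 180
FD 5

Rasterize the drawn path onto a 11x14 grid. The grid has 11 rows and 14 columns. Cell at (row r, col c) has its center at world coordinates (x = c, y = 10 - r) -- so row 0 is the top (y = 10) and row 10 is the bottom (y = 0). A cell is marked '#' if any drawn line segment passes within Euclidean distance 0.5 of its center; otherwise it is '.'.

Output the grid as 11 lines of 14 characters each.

Segment 0: (2,8) -> (1,8)
Segment 1: (1,8) -> (0,8)
Segment 2: (0,8) -> (5,8)

Answer: ..............
..............
######........
..............
..............
..............
..............
..............
..............
..............
..............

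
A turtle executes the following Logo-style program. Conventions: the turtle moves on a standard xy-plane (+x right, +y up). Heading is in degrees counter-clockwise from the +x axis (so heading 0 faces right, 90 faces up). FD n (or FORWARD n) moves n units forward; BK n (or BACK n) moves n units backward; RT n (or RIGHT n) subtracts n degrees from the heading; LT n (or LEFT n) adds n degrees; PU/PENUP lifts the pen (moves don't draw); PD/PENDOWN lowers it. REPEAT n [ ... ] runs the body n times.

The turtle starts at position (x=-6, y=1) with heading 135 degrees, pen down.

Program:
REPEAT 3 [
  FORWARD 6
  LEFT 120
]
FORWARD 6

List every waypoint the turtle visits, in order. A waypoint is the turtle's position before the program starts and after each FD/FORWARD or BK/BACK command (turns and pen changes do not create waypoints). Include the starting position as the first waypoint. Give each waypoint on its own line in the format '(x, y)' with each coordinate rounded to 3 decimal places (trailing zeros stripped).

Executing turtle program step by step:
Start: pos=(-6,1), heading=135, pen down
REPEAT 3 [
  -- iteration 1/3 --
  FD 6: (-6,1) -> (-10.243,5.243) [heading=135, draw]
  LT 120: heading 135 -> 255
  -- iteration 2/3 --
  FD 6: (-10.243,5.243) -> (-11.796,-0.553) [heading=255, draw]
  LT 120: heading 255 -> 15
  -- iteration 3/3 --
  FD 6: (-11.796,-0.553) -> (-6,1) [heading=15, draw]
  LT 120: heading 15 -> 135
]
FD 6: (-6,1) -> (-10.243,5.243) [heading=135, draw]
Final: pos=(-10.243,5.243), heading=135, 4 segment(s) drawn
Waypoints (5 total):
(-6, 1)
(-10.243, 5.243)
(-11.796, -0.553)
(-6, 1)
(-10.243, 5.243)

Answer: (-6, 1)
(-10.243, 5.243)
(-11.796, -0.553)
(-6, 1)
(-10.243, 5.243)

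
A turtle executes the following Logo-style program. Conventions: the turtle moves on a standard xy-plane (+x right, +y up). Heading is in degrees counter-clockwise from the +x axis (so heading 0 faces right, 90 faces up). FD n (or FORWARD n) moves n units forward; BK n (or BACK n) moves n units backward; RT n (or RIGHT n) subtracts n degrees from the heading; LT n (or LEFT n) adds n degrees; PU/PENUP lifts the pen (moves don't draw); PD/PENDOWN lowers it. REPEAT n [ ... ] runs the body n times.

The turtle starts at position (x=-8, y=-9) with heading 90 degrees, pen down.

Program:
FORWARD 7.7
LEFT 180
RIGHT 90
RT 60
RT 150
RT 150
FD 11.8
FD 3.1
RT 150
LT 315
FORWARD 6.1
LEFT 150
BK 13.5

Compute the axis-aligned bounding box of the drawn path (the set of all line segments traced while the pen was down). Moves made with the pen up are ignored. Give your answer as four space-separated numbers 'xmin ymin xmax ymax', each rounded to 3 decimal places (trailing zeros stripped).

Answer: -22.9 -12.425 -7.462 -1.3

Derivation:
Executing turtle program step by step:
Start: pos=(-8,-9), heading=90, pen down
FD 7.7: (-8,-9) -> (-8,-1.3) [heading=90, draw]
LT 180: heading 90 -> 270
RT 90: heading 270 -> 180
RT 60: heading 180 -> 120
RT 150: heading 120 -> 330
RT 150: heading 330 -> 180
FD 11.8: (-8,-1.3) -> (-19.8,-1.3) [heading=180, draw]
FD 3.1: (-19.8,-1.3) -> (-22.9,-1.3) [heading=180, draw]
RT 150: heading 180 -> 30
LT 315: heading 30 -> 345
FD 6.1: (-22.9,-1.3) -> (-17.008,-2.879) [heading=345, draw]
LT 150: heading 345 -> 135
BK 13.5: (-17.008,-2.879) -> (-7.462,-12.425) [heading=135, draw]
Final: pos=(-7.462,-12.425), heading=135, 5 segment(s) drawn

Segment endpoints: x in {-22.9, -19.8, -17.008, -8, -8, -7.462}, y in {-12.425, -9, -2.879, -1.3, -1.3, -1.3}
xmin=-22.9, ymin=-12.425, xmax=-7.462, ymax=-1.3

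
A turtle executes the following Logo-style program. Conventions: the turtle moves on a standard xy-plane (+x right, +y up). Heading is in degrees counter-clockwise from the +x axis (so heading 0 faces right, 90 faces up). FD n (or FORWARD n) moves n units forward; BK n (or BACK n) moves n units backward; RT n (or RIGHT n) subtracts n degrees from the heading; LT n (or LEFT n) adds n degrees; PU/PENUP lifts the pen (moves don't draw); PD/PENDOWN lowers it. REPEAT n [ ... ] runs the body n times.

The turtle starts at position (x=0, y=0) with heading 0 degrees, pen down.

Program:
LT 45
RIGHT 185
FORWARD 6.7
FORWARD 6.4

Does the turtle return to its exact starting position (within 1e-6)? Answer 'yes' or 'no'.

Answer: no

Derivation:
Executing turtle program step by step:
Start: pos=(0,0), heading=0, pen down
LT 45: heading 0 -> 45
RT 185: heading 45 -> 220
FD 6.7: (0,0) -> (-5.132,-4.307) [heading=220, draw]
FD 6.4: (-5.132,-4.307) -> (-10.035,-8.421) [heading=220, draw]
Final: pos=(-10.035,-8.421), heading=220, 2 segment(s) drawn

Start position: (0, 0)
Final position: (-10.035, -8.421)
Distance = 13.1; >= 1e-6 -> NOT closed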